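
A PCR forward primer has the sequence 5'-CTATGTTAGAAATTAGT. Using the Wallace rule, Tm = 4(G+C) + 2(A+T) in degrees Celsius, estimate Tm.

42°C

Base counts: A=6, T=7, C=1, G=3
A+T = 13, G+C = 4
Tm = 2×13 + 4×4 = 42°C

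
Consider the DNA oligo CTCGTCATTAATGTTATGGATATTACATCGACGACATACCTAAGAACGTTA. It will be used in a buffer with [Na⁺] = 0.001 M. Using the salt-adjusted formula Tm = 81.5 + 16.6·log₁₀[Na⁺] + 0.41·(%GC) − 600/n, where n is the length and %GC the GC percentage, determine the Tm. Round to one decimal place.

34.4°C

Length n = 51. Base counts: G=8, A=17, C=10, T=16
G+C = 18, so %GC = 18/51 × 100 = 35.294%
Salt term: 16.6 × (-3) = -49.8
GC term: 0.41 × 35.294 = 14.471; length term: −600/51 = −11.765
Tm = 81.5 + (-49.8) + 14.471 − 11.765 = 34.406 → 34.4°C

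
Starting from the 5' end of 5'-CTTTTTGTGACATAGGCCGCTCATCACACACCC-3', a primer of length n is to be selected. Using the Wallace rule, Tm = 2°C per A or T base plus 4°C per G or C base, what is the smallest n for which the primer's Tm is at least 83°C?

n = 29

First 28 bases: CTTTTTGTGACATAGGCCGCTCATCACA → Tm = 82°C (< 83°C)
First 29 bases: CTTTTTGTGACATAGGCCGCTCATCACAC → Tm = 86°C (≥ 83°C)
Each additional base adds 2°C (A/T) or 4°C (G/C), so Tm is non-decreasing in n; n = 29 is the first length to reach 83°C.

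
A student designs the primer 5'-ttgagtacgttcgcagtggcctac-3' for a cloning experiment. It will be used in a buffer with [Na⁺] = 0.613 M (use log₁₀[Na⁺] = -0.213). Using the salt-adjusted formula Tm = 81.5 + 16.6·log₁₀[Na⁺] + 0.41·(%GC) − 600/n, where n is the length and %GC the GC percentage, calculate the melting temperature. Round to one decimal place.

Length n = 24. Counting bases: C=6, A=4, G=7, T=7
G+C = 13, so %GC = 13/24 × 100 = 54.167%
Salt term: 16.6 × (-0.213) = -3.536
GC term: 0.41 × 54.167 = 22.208; length term: −600/24 = −25
Tm = 81.5 + (-3.536) + 22.208 − 25 = 75.172 → 75.2°C

75.2°C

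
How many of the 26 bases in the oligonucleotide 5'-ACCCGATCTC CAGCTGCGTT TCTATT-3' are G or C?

Scanning the sequence gives T=9, A=4, C=9, G=4.
G+C = 4 + 9 = 13

13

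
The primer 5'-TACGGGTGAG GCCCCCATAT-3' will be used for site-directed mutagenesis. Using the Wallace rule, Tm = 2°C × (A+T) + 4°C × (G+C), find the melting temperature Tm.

64°C

Counting bases: C=6, T=4, G=6, A=4
A+T = 8, G+C = 12
Tm = 4·12 + 2·8 = 48 + 16 = 64°C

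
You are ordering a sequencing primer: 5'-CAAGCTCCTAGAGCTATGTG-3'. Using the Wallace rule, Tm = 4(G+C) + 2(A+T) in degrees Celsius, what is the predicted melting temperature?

Base counts: G=5, T=5, C=5, A=5
AT pairs contribute 10, GC pairs contribute 10.
Tm = 2×10 + 4×10 = 60°C

60°C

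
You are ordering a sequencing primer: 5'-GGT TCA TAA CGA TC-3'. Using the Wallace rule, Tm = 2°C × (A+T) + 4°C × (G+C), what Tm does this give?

40°C

Base counts: C=3, T=4, A=4, G=3
A+T = 8, G+C = 6
Tm = 2(8) + 4(6) = 16 + 24 = 40°C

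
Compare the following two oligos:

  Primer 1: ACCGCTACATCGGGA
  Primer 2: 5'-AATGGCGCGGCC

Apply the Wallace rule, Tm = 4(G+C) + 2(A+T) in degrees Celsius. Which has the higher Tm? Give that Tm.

Primer 1, 48°C

Primer 1: A+T=6, G+C=9 → Tm = 2(6)+4(9) = 48°C
Primer 2: A+T=3, G+C=9 → Tm = 2(3)+4(9) = 42°C
48°C vs 42°C → primer 1 is higher.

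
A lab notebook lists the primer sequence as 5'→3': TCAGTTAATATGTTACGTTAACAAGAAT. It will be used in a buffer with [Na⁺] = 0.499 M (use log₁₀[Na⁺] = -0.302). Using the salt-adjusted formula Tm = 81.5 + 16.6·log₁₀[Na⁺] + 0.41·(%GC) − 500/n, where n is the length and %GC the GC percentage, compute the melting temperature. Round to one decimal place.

68.9°C

Length n = 28. G=4, A=11, C=3, T=10
G+C = 7, so %GC = 7/28 × 100 = 25%
Salt term: 16.6 × (-0.302) = -5.013
GC term: 0.41 × 25 = 10.25; length term: −500/28 = −17.857
Tm = 81.5 + (-5.013) + 10.25 − 17.857 = 68.88 → 68.9°C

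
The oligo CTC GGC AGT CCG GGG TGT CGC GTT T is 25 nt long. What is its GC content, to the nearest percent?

68%

Scanning the sequence gives T=7, C=7, A=1, G=10.
G+C = 10 + 7 = 17 out of 25 bases
%GC = 17/25 × 100 = 68% ≈ 68%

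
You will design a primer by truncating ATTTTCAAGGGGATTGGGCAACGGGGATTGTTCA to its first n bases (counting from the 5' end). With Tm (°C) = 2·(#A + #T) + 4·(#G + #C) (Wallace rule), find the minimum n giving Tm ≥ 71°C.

First 23 bases: ATTTTCAAGGGGATTGGGCAACG → Tm = 68°C (< 71°C)
First 24 bases: ATTTTCAAGGGGATTGGGCAACGG → Tm = 72°C (≥ 71°C)
Since every base adds ≥2°C, Tm only increases with n, so the threshold is first crossed at n = 24.

n = 24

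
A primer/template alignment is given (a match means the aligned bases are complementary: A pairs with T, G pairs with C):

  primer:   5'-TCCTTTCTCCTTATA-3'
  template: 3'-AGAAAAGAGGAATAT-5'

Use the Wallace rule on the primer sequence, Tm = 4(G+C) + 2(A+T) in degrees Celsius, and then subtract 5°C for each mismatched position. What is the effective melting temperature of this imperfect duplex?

Primer base counts: A=2, T=8, G=0, C=5 → A+T=10, G+C=5
Perfect-match Tm = 2(10) + 4(5) = 20 + 20 = 40°C
Mismatches (positions where the bases are not complementary): 1 (at position 3)
Effective Tm = 40 − 1×5 = 40 − 5 = 35°C

35°C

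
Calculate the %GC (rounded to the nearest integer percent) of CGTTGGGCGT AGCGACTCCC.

T=4, G=7, C=7, A=2
G+C = 7 + 7 = 14 out of 20 bases
%GC = 14/20 × 100 = 70% ≈ 70%

70%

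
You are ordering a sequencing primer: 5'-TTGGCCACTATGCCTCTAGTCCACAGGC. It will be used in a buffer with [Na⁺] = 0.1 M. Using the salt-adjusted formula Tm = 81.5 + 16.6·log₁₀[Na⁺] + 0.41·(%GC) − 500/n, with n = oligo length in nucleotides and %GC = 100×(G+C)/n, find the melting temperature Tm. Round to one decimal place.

Length n = 28. Counting bases: G=6, T=7, C=10, A=5
G+C = 16, so %GC = 16/28 × 100 = 57.143%
Salt term: 16.6 × (-1) = -16.6
GC term: 0.41 × 57.143 = 23.429; length term: −500/28 = −17.857
Tm = 81.5 + (-16.6) + 23.429 − 17.857 = 70.472 → 70.5°C

70.5°C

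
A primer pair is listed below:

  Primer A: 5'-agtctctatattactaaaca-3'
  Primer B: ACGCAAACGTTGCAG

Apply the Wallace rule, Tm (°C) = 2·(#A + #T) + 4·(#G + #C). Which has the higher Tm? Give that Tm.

Primer A, 50°C

Primer A: A+T=15, G+C=5 → Tm = 2(15)+4(5) = 50°C
Primer B: A+T=7, G+C=8 → Tm = 2(7)+4(8) = 46°C
50°C vs 46°C → primer A is higher.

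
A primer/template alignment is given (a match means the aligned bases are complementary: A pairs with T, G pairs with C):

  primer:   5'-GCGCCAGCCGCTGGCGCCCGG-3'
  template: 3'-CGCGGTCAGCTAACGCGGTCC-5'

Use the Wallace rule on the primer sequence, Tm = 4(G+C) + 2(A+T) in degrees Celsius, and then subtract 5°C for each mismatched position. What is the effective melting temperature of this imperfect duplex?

60°C

Primer base counts: A=1, T=1, G=9, C=10 → A+T=2, G+C=19
Perfect-match Tm = 2(2) + 4(19) = 4 + 76 = 80°C
Mismatches (positions where the bases are not complementary): 4 (at positions 8, 11, 13, 19)
Effective Tm = 80 − 4×5 = 80 − 20 = 60°C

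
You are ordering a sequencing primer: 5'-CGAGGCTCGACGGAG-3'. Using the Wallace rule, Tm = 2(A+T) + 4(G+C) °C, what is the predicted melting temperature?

52°C

C=4, A=3, G=7, T=1
AT pairs contribute 4, GC pairs contribute 11.
Tm = 4·11 + 2·4 = 44 + 8 = 52°C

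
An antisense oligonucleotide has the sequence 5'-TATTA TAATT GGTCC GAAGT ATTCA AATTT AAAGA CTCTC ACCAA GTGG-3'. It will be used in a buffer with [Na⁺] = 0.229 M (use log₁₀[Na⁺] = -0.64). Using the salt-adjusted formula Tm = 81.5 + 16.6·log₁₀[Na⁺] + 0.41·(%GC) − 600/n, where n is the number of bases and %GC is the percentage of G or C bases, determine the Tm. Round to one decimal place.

Length n = 49. Counting bases: T=16, C=8, G=8, A=17
G+C = 16, so %GC = 16/49 × 100 = 32.653%
Salt term: 16.6 × (-0.64) = -10.624
GC term: 0.41 × 32.653 = 13.388; length term: −600/49 = −12.245
Tm = 81.5 + (-10.624) + 13.388 − 12.245 = 72.019 → 72.0°C

72.0°C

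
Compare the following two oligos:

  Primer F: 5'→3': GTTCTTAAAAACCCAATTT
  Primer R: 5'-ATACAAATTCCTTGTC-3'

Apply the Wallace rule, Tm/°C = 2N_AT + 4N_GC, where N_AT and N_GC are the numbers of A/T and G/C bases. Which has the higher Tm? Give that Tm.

Primer F: A+T=14, G+C=5 → Tm = 2(14)+4(5) = 48°C
Primer R: A+T=11, G+C=5 → Tm = 2(11)+4(5) = 42°C
48°C vs 42°C → primer F is higher.

Primer F, 48°C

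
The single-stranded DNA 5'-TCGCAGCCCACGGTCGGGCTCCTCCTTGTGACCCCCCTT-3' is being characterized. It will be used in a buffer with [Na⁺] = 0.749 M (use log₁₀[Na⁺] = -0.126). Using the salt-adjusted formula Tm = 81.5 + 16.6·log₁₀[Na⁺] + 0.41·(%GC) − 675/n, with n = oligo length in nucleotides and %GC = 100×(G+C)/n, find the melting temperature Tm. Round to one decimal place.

Length n = 39. Counting bases: A=3, T=9, G=9, C=18
G+C = 27, so %GC = 27/39 × 100 = 69.231%
Salt term: 16.6 × (-0.126) = -2.092
GC term: 0.41 × 69.231 = 28.385; length term: −675/39 = −17.308
Tm = 81.5 + (-2.092) + 28.385 − 17.308 = 90.485 → 90.5°C

90.5°C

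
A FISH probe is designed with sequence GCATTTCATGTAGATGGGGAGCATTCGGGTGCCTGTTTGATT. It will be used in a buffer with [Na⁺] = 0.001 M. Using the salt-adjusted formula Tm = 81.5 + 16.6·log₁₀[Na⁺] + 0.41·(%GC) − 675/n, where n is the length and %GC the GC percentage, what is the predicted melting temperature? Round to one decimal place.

Length n = 42. G=14, A=7, C=6, T=15
G+C = 20, so %GC = 20/42 × 100 = 47.619%
Salt term: 16.6 × (-3) = -49.8
GC term: 0.41 × 47.619 = 19.524; length term: −675/42 = −16.071
Tm = 81.5 + (-49.8) + 19.524 − 16.071 = 35.153 → 35.2°C

35.2°C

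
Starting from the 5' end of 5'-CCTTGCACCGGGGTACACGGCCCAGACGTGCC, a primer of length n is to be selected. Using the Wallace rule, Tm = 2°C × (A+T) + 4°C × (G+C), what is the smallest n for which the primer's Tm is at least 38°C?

n = 11

First 10 bases: CCTTGCACCG → Tm = 34°C (< 38°C)
First 11 bases: CCTTGCACCGG → Tm = 38°C (≥ 38°C)
Each additional base adds 2°C (A/T) or 4°C (G/C), so Tm is non-decreasing in n; n = 11 is the first length to reach 38°C.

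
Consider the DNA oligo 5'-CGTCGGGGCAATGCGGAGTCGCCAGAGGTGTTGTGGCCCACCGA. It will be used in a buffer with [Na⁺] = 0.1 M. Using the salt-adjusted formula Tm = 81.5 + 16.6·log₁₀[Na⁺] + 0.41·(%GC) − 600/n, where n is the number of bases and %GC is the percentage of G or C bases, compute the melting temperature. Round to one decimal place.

79.2°C

Length n = 44. Counting bases: G=18, T=7, C=12, A=7
G+C = 30, so %GC = 30/44 × 100 = 68.182%
Salt term: 16.6 × (-1) = -16.6
GC term: 0.41 × 68.182 = 27.955; length term: −600/44 = −13.636
Tm = 81.5 + (-16.6) + 27.955 − 13.636 = 79.219 → 79.2°C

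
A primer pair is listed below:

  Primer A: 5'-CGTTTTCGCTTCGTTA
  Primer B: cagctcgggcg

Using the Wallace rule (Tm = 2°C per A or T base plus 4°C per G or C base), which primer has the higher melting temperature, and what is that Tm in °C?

Primer A: A+T=9, G+C=7 → Tm = 2(9)+4(7) = 46°C
Primer B: A+T=2, G+C=9 → Tm = 2(2)+4(9) = 40°C
46°C vs 40°C → primer A is higher.

Primer A, 46°C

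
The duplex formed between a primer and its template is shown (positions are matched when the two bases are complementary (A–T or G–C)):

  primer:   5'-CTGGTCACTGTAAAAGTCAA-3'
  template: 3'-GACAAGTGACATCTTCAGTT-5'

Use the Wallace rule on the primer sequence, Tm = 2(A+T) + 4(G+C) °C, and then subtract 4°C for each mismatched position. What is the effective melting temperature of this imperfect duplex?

Primer base counts: A=7, T=5, G=4, C=4 → A+T=12, G+C=8
Perfect-match Tm = 2(12) + 4(8) = 24 + 32 = 56°C
Mismatches (positions where the bases are not complementary): 2 (at positions 4, 13)
Effective Tm = 56 − 2×4 = 56 − 8 = 48°C

48°C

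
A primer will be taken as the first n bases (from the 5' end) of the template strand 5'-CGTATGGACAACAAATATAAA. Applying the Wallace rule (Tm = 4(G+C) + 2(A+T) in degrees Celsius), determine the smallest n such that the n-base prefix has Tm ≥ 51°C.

n = 20

First 19 bases: CGTATGGACAACAAATATA → Tm = 50°C (< 51°C)
First 20 bases: CGTATGGACAACAAATATAA → Tm = 52°C (≥ 51°C)
Since every base adds ≥2°C, Tm only increases with n, so the threshold is first crossed at n = 20.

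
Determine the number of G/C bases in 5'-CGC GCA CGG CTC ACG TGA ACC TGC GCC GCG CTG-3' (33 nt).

25

Base counts: A=4, T=4, G=11, C=14
G+C = 11 + 14 = 25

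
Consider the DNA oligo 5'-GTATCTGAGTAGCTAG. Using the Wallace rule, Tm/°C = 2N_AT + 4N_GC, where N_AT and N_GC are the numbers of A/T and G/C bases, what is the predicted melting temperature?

Base counts: C=2, A=4, G=5, T=5
So N_AT = 9 and N_GC = 7.
Tm = 4·7 + 2·9 = 28 + 18 = 46°C

46°C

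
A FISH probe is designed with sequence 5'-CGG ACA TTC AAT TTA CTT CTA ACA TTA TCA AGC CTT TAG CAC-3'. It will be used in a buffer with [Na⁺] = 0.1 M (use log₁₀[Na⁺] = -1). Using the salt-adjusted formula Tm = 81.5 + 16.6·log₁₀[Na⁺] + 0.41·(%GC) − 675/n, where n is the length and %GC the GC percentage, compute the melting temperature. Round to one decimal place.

63.5°C

Length n = 42. Scanning the sequence gives A=13, G=4, C=11, T=14.
G+C = 15, so %GC = 15/42 × 100 = 35.714%
Salt term: 16.6 × (-1) = -16.6
GC term: 0.41 × 35.714 = 14.643; length term: −675/42 = −16.071
Tm = 81.5 + (-16.6) + 14.643 − 16.071 = 63.472 → 63.5°C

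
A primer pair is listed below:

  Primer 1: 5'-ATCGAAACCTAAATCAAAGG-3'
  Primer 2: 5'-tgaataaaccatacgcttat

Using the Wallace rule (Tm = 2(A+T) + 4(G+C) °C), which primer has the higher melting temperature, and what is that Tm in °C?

Primer 1, 54°C

Primer 1: A+T=13, G+C=7 → Tm = 2(13)+4(7) = 54°C
Primer 2: A+T=14, G+C=6 → Tm = 2(14)+4(6) = 52°C
54°C vs 52°C → primer 1 is higher.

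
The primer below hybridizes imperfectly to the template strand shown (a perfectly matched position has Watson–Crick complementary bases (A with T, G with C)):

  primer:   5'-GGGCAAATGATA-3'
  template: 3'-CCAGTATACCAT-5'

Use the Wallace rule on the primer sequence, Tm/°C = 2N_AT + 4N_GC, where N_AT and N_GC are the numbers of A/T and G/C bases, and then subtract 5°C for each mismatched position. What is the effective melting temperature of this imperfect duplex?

Primer base counts: A=5, T=2, G=4, C=1 → A+T=7, G+C=5
Perfect-match Tm = 2(7) + 4(5) = 14 + 20 = 34°C
Mismatches (positions where the bases are not complementary): 3 (at positions 3, 6, 10)
Effective Tm = 34 − 3×5 = 34 − 15 = 19°C

19°C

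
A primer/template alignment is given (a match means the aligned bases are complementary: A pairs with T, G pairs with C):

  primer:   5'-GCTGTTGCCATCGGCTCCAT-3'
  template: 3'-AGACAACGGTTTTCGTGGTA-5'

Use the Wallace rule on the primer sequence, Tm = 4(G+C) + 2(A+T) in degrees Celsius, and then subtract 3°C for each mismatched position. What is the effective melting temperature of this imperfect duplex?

Primer base counts: A=2, T=6, G=5, C=7 → A+T=8, G+C=12
Perfect-match Tm = 2(8) + 4(12) = 16 + 48 = 64°C
Mismatches (positions where the bases are not complementary): 5 (at positions 1, 11, 12, 13, 16)
Effective Tm = 64 − 5×3 = 64 − 15 = 49°C

49°C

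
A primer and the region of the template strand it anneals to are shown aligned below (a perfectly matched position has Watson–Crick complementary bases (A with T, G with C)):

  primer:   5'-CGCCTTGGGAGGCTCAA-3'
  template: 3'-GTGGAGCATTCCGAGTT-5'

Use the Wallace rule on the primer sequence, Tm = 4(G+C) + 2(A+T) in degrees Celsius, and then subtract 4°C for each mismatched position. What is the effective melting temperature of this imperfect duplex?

Primer base counts: A=3, T=3, G=6, C=5 → A+T=6, G+C=11
Perfect-match Tm = 2(6) + 4(11) = 12 + 44 = 56°C
Mismatches (positions where the bases are not complementary): 4 (at positions 2, 6, 8, 9)
Effective Tm = 56 − 4×4 = 56 − 16 = 40°C

40°C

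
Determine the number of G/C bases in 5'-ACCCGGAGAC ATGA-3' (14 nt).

Base counts: C=4, T=1, G=4, A=5
G+C = 4 + 4 = 8

8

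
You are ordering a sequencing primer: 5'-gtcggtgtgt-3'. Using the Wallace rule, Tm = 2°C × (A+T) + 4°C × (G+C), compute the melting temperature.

Base counts: G=5, T=4, A=0, C=1
So N_AT = 4 and N_GC = 6.
Tm = 2×4 + 4×6 = 32°C

32°C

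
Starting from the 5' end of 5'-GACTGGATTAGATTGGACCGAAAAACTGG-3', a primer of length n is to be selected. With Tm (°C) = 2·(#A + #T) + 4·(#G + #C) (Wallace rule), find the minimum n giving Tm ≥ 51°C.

n = 18

First 17 bases: GACTGGATTAGATTGGA → Tm = 48°C (< 51°C)
First 18 bases: GACTGGATTAGATTGGAC → Tm = 52°C (≥ 51°C)
Each additional base adds 2°C (A/T) or 4°C (G/C), so Tm is non-decreasing in n; n = 18 is the first length to reach 51°C.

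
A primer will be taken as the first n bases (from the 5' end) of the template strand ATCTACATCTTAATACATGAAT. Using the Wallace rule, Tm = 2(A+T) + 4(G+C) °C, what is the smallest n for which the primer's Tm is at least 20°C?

n = 8

First 7 bases: ATCTACA → Tm = 18°C (< 20°C)
First 8 bases: ATCTACAT → Tm = 20°C (≥ 20°C)
Each additional base adds 2°C (A/T) or 4°C (G/C), so Tm is non-decreasing in n; n = 8 is the first length to reach 20°C.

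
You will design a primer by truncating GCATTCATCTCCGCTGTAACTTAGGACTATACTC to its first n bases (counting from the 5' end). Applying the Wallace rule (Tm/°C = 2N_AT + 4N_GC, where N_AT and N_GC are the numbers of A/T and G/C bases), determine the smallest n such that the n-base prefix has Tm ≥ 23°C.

First 8 bases: GCATTCAT → Tm = 22°C (< 23°C)
First 9 bases: GCATTCATC → Tm = 26°C (≥ 23°C)
Since every base adds ≥2°C, Tm only increases with n, so the threshold is first crossed at n = 9.

n = 9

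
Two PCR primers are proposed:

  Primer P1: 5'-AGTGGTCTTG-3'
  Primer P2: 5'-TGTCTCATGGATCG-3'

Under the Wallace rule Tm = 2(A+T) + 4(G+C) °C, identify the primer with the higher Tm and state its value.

Primer P2, 42°C

Primer P1: A+T=5, G+C=5 → Tm = 2(5)+4(5) = 30°C
Primer P2: A+T=7, G+C=7 → Tm = 2(7)+4(7) = 42°C
30°C vs 42°C → primer P2 is higher.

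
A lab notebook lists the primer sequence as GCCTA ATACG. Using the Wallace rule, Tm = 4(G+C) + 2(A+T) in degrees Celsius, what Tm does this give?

Base counts: A=3, C=3, T=2, G=2
A+T = 5, G+C = 5
Tm = 4·5 + 2·5 = 20 + 10 = 30°C

30°C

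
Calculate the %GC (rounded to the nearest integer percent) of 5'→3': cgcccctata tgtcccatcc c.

Scanning the sequence gives A=3, G=2, C=11, T=5.
G+C = 2 + 11 = 13 out of 21 bases
%GC = 13/21 × 100 = 61.9% ≈ 62%

62%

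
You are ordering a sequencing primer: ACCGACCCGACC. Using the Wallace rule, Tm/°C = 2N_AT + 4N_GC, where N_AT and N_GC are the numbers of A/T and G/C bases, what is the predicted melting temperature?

42°C

G=2, C=7, A=3, T=0
AT pairs contribute 3, GC pairs contribute 9.
Tm = 4·9 + 2·3 = 36 + 6 = 42°C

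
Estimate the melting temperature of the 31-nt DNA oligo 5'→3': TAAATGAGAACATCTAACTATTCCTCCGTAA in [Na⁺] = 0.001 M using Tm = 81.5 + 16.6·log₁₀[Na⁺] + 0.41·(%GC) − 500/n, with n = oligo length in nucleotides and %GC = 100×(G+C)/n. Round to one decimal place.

28.8°C

Length n = 31. Counting bases: G=3, C=7, T=9, A=12
G+C = 10, so %GC = 10/31 × 100 = 32.258%
Salt term: 16.6 × (-3) = -49.8
GC term: 0.41 × 32.258 = 13.226; length term: −500/31 = −16.129
Tm = 81.5 + (-49.8) + 13.226 − 16.129 = 28.797 → 28.8°C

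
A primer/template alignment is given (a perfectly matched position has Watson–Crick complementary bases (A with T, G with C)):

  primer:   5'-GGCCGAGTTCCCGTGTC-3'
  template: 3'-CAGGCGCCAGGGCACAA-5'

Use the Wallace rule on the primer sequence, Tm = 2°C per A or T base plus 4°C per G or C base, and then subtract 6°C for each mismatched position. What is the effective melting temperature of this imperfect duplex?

34°C

Primer base counts: A=1, T=4, G=6, C=6 → A+T=5, G+C=12
Perfect-match Tm = 2(5) + 4(12) = 10 + 48 = 58°C
Mismatches (positions where the bases are not complementary): 4 (at positions 2, 6, 8, 17)
Effective Tm = 58 − 4×6 = 58 − 24 = 34°C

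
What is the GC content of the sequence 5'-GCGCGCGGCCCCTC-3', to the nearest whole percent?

93%

Scanning the sequence gives G=5, A=0, C=8, T=1.
G+C = 5 + 8 = 13 out of 14 bases
%GC = 13/14 × 100 = 92.86% ≈ 93%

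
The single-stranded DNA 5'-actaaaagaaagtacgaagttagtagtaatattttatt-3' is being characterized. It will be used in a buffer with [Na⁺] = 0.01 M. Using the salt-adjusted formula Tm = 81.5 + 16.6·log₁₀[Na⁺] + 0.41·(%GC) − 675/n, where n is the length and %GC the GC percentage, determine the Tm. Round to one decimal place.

Length n = 38. Base counts: T=13, C=2, G=6, A=17
G+C = 8, so %GC = 8/38 × 100 = 21.053%
Salt term: 16.6 × (-2) = -33.2
GC term: 0.41 × 21.053 = 8.632; length term: −675/38 = −17.763
Tm = 81.5 + (-33.2) + 8.632 − 17.763 = 39.169 → 39.2°C

39.2°C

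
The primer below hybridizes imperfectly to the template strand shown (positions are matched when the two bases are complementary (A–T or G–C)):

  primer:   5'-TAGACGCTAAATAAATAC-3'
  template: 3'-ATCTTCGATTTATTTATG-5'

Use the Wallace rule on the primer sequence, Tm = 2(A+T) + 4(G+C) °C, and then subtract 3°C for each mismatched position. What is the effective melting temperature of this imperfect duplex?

Primer base counts: A=9, T=4, G=2, C=3 → A+T=13, G+C=5
Perfect-match Tm = 2(13) + 4(5) = 26 + 20 = 46°C
Mismatches (positions where the bases are not complementary): 1 (at position 5)
Effective Tm = 46 − 1×3 = 46 − 3 = 43°C

43°C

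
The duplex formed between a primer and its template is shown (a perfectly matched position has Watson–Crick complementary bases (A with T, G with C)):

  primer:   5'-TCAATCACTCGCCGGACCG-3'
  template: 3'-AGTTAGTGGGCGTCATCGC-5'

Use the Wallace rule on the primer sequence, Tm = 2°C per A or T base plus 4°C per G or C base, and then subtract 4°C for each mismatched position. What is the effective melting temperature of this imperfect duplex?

46°C

Primer base counts: A=4, T=3, G=4, C=8 → A+T=7, G+C=12
Perfect-match Tm = 2(7) + 4(12) = 14 + 48 = 62°C
Mismatches (positions where the bases are not complementary): 4 (at positions 9, 13, 15, 17)
Effective Tm = 62 − 4×4 = 62 − 16 = 46°C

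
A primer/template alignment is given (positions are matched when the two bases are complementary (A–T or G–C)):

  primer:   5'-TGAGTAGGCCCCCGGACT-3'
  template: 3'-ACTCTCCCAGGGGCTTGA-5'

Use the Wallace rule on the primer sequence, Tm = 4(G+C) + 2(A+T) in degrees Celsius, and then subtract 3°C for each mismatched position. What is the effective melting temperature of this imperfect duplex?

Primer base counts: A=3, T=3, G=6, C=6 → A+T=6, G+C=12
Perfect-match Tm = 2(6) + 4(12) = 12 + 48 = 60°C
Mismatches (positions where the bases are not complementary): 4 (at positions 5, 6, 9, 15)
Effective Tm = 60 − 4×3 = 60 − 12 = 48°C

48°C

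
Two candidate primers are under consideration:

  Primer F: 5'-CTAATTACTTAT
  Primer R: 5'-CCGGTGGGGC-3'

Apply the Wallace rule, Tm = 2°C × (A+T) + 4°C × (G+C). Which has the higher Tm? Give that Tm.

Primer F: A+T=10, G+C=2 → Tm = 2(10)+4(2) = 28°C
Primer R: A+T=1, G+C=9 → Tm = 2(1)+4(9) = 38°C
28°C vs 38°C → primer R is higher.

Primer R, 38°C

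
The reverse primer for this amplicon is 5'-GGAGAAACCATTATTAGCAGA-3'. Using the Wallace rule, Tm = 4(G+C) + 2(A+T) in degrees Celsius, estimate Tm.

58°C

Scanning the sequence gives A=9, T=4, G=5, C=3.
So N_AT = 13 and N_GC = 8.
Tm = 2(13) + 4(8) = 26 + 32 = 58°C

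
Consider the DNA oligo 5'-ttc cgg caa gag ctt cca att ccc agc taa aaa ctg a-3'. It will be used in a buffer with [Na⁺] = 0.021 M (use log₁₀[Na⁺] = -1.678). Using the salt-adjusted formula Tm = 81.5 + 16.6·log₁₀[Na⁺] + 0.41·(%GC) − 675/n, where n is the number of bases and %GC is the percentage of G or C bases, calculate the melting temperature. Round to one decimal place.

Length n = 37. Counting bases: T=8, G=6, C=11, A=12
G+C = 17, so %GC = 17/37 × 100 = 45.946%
Salt term: 16.6 × (-1.678) = -27.855
GC term: 0.41 × 45.946 = 18.838; length term: −675/37 = −18.243
Tm = 81.5 + (-27.855) + 18.838 − 18.243 = 54.24 → 54.2°C

54.2°C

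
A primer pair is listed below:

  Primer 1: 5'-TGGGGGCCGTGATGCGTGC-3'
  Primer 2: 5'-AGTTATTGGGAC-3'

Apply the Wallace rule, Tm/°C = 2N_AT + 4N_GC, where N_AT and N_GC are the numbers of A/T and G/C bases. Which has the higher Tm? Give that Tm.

Primer 1, 66°C

Primer 1: A+T=5, G+C=14 → Tm = 2(5)+4(14) = 66°C
Primer 2: A+T=7, G+C=5 → Tm = 2(7)+4(5) = 34°C
66°C vs 34°C → primer 1 is higher.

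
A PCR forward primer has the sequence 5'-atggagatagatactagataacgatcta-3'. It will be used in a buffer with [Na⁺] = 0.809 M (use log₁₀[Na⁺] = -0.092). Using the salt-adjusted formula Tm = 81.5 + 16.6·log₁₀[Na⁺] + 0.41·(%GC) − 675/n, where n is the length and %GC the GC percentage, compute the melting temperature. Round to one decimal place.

Length n = 28. Counting bases: T=7, A=12, G=6, C=3
G+C = 9, so %GC = 9/28 × 100 = 32.143%
Salt term: 16.6 × (-0.092) = -1.527
GC term: 0.41 × 32.143 = 13.179; length term: −675/28 = −24.107
Tm = 81.5 + (-1.527) + 13.179 − 24.107 = 69.045 → 69.0°C

69.0°C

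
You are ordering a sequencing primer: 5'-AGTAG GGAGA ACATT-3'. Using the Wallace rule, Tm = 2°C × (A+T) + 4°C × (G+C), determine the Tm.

42°C

T=3, G=5, C=1, A=6
So N_AT = 9 and N_GC = 6.
Tm = 2(9) + 4(6) = 18 + 24 = 42°C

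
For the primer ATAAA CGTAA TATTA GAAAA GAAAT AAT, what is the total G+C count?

4

Counting bases: A=17, C=1, T=7, G=3
Total G or C: 3 + 1 = 4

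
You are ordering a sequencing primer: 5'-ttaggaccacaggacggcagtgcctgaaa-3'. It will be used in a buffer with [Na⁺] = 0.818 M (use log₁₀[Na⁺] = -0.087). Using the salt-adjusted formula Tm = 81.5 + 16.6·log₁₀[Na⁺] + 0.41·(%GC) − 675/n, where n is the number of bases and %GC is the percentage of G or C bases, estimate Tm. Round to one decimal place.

79.4°C

Length n = 29. Counting bases: A=9, G=9, C=7, T=4
G+C = 16, so %GC = 16/29 × 100 = 55.172%
Salt term: 16.6 × (-0.087) = -1.444
GC term: 0.41 × 55.172 = 22.621; length term: −675/29 = −23.276
Tm = 81.5 + (-1.444) + 22.621 − 23.276 = 79.401 → 79.4°C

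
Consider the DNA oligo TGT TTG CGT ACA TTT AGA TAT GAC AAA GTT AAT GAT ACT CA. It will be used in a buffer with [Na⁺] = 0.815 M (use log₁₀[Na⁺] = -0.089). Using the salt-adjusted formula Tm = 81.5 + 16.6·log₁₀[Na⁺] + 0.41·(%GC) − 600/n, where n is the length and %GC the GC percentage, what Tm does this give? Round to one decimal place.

77.4°C

Length n = 41. G=7, C=5, A=14, T=15
G+C = 12, so %GC = 12/41 × 100 = 29.268%
Salt term: 16.6 × (-0.089) = -1.477
GC term: 0.41 × 29.268 = 12; length term: −600/41 = −14.634
Tm = 81.5 + (-1.477) + 12 − 14.634 = 77.389 → 77.4°C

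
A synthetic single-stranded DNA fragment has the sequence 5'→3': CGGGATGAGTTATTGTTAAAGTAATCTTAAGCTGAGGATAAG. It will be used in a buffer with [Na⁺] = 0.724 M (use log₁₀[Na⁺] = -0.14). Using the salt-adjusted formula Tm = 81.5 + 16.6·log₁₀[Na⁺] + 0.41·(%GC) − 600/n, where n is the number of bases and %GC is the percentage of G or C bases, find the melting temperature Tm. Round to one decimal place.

79.5°C

Length n = 42. G=12, C=3, T=13, A=14
G+C = 15, so %GC = 15/42 × 100 = 35.714%
Salt term: 16.6 × (-0.14) = -2.324
GC term: 0.41 × 35.714 = 14.643; length term: −600/42 = −14.286
Tm = 81.5 + (-2.324) + 14.643 − 14.286 = 79.533 → 79.5°C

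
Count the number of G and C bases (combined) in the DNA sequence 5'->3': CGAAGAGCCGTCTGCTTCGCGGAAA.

A=6, G=8, C=7, T=4
Total G or C: 8 + 7 = 15

15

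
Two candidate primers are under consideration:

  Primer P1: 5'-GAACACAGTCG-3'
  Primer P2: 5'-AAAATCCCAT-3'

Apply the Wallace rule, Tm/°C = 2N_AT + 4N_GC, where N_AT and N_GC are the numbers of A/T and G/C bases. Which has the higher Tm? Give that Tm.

Primer P1, 34°C

Primer P1: A+T=5, G+C=6 → Tm = 2(5)+4(6) = 34°C
Primer P2: A+T=7, G+C=3 → Tm = 2(7)+4(3) = 26°C
34°C vs 26°C → primer P1 is higher.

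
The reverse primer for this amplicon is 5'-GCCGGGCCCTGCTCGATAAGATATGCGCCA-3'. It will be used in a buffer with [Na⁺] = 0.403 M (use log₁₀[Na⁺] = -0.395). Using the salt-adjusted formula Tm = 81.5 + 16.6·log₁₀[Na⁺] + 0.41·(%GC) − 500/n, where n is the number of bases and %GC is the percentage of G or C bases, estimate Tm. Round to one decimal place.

Length n = 30. Base counts: C=10, A=6, G=9, T=5
G+C = 19, so %GC = 19/30 × 100 = 63.333%
Salt term: 16.6 × (-0.395) = -6.557
GC term: 0.41 × 63.333 = 25.967; length term: −500/30 = −16.667
Tm = 81.5 + (-6.557) + 25.967 − 16.667 = 84.243 → 84.2°C

84.2°C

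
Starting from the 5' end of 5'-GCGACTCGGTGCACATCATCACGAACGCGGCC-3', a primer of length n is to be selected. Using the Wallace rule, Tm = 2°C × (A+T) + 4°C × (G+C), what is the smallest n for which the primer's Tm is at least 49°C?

First 14 bases: GCGACTCGGTGCAC → Tm = 48°C (< 49°C)
First 15 bases: GCGACTCGGTGCACA → Tm = 50°C (≥ 49°C)
Since every base adds ≥2°C, Tm only increases with n, so the threshold is first crossed at n = 15.

n = 15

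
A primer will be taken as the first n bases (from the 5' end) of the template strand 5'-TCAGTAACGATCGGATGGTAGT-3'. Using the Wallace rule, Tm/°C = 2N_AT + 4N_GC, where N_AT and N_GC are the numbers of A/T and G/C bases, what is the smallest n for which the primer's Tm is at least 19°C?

n = 8

First 7 bases: TCAGTAA → Tm = 18°C (< 19°C)
First 8 bases: TCAGTAAC → Tm = 22°C (≥ 19°C)
Each additional base adds 2°C (A/T) or 4°C (G/C), so Tm is non-decreasing in n; n = 8 is the first length to reach 19°C.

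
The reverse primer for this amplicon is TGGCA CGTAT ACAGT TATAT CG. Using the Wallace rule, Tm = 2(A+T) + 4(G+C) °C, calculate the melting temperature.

62°C

T=7, C=4, A=6, G=5
So N_AT = 13 and N_GC = 9.
Tm = 4·9 + 2·13 = 36 + 26 = 62°C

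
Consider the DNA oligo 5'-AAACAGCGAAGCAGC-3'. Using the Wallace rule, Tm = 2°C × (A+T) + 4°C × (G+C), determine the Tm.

Base counts: A=7, T=0, C=4, G=4
AT pairs contribute 7, GC pairs contribute 8.
Tm = 4·8 + 2·7 = 32 + 14 = 46°C

46°C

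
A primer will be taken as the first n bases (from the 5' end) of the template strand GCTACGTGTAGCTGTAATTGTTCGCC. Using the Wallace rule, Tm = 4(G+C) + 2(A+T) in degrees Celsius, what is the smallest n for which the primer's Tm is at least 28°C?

First 8 bases: GCTACGTG → Tm = 26°C (< 28°C)
First 9 bases: GCTACGTGT → Tm = 28°C (≥ 28°C)
Since every base adds ≥2°C, Tm only increases with n, so the threshold is first crossed at n = 9.

n = 9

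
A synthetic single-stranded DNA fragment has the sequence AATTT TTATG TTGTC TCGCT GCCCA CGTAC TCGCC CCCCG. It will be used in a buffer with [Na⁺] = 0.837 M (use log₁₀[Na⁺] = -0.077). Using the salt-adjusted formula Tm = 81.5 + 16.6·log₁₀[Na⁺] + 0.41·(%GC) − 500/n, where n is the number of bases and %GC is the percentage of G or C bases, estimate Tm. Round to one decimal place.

90.3°C

Length n = 40. Base counts: C=15, A=5, G=7, T=13
G+C = 22, so %GC = 22/40 × 100 = 55%
Salt term: 16.6 × (-0.077) = -1.278
GC term: 0.41 × 55 = 22.55; length term: −500/40 = −12.5
Tm = 81.5 + (-1.278) + 22.55 − 12.5 = 90.272 → 90.3°C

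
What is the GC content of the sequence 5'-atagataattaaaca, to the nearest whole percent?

13%

Base counts: C=1, T=4, G=1, A=9
G+C = 1 + 1 = 2 out of 15 bases
%GC = 2/15 × 100 = 13.33% ≈ 13%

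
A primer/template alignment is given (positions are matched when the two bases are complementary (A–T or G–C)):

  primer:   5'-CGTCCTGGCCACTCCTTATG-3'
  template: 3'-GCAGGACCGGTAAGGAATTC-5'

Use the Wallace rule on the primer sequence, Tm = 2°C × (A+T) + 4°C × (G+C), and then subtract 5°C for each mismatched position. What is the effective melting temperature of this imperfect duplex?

54°C

Primer base counts: A=2, T=6, G=4, C=8 → A+T=8, G+C=12
Perfect-match Tm = 2(8) + 4(12) = 16 + 48 = 64°C
Mismatches (positions where the bases are not complementary): 2 (at positions 12, 19)
Effective Tm = 64 − 2×5 = 64 − 10 = 54°C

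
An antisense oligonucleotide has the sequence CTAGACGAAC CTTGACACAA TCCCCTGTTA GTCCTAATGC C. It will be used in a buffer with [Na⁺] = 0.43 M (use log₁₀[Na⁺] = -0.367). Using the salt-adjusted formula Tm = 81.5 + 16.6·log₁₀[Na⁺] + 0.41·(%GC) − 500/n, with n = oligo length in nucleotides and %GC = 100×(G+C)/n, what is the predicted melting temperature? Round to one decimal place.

83.2°C

Length n = 41. Base counts: G=6, A=11, C=14, T=10
G+C = 20, so %GC = 20/41 × 100 = 48.78%
Salt term: 16.6 × (-0.367) = -6.092
GC term: 0.41 × 48.78 = 20; length term: −500/41 = −12.195
Tm = 81.5 + (-6.092) + 20 − 12.195 = 83.213 → 83.2°C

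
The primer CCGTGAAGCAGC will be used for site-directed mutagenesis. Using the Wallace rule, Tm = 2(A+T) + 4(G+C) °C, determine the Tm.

Base counts: A=3, G=4, T=1, C=4
A+T = 4, G+C = 8
Tm = 2(4) + 4(8) = 8 + 32 = 40°C

40°C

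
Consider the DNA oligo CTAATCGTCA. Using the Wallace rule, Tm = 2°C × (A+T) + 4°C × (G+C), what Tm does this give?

Counting bases: C=3, A=3, T=3, G=1
So N_AT = 6 and N_GC = 4.
Tm = 2(6) + 4(4) = 12 + 16 = 28°C

28°C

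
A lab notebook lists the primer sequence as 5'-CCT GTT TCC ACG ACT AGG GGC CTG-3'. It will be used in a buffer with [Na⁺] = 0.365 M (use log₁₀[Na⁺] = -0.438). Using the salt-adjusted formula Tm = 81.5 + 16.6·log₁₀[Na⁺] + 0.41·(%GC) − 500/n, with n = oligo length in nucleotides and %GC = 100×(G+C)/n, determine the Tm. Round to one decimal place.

79.0°C

Length n = 24. Base counts: T=6, G=7, A=3, C=8
G+C = 15, so %GC = 15/24 × 100 = 62.5%
Salt term: 16.6 × (-0.438) = -7.271
GC term: 0.41 × 62.5 = 25.625; length term: −500/24 = −20.833
Tm = 81.5 + (-7.271) + 25.625 − 20.833 = 79.021 → 79.0°C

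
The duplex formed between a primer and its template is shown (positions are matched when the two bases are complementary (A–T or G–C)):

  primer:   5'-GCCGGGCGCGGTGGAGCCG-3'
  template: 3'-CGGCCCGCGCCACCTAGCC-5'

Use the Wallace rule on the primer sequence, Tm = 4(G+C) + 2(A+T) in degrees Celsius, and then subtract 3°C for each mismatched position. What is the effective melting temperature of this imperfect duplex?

Primer base counts: A=1, T=1, G=11, C=6 → A+T=2, G+C=17
Perfect-match Tm = 2(2) + 4(17) = 4 + 68 = 72°C
Mismatches (positions where the bases are not complementary): 2 (at positions 16, 18)
Effective Tm = 72 − 2×3 = 72 − 6 = 66°C

66°C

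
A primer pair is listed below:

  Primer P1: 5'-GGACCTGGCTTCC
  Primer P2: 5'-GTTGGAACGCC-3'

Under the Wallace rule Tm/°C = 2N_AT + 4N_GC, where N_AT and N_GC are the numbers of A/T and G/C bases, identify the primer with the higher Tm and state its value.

Primer P1, 44°C

Primer P1: A+T=4, G+C=9 → Tm = 2(4)+4(9) = 44°C
Primer P2: A+T=4, G+C=7 → Tm = 2(4)+4(7) = 36°C
44°C vs 36°C → primer P1 is higher.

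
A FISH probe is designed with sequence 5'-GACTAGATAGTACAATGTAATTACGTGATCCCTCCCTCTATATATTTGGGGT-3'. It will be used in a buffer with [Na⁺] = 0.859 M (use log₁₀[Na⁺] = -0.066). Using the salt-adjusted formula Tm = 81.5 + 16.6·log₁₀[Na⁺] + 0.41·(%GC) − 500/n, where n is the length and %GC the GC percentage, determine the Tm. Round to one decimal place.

Length n = 52. Base counts: T=18, G=10, C=10, A=14
G+C = 20, so %GC = 20/52 × 100 = 38.462%
Salt term: 16.6 × (-0.066) = -1.096
GC term: 0.41 × 38.462 = 15.769; length term: −500/52 = −9.615
Tm = 81.5 + (-1.096) + 15.769 − 9.615 = 86.558 → 86.6°C

86.6°C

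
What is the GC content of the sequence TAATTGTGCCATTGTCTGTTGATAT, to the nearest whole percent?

32%

Scanning the sequence gives C=3, T=12, A=5, G=5.
G+C = 5 + 3 = 8 out of 25 bases
%GC = 8/25 × 100 = 32% ≈ 32%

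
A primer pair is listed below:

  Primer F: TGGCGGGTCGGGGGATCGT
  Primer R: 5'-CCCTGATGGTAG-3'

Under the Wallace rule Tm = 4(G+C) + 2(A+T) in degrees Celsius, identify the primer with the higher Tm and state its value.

Primer F: A+T=5, G+C=14 → Tm = 2(5)+4(14) = 66°C
Primer R: A+T=5, G+C=7 → Tm = 2(5)+4(7) = 38°C
66°C vs 38°C → primer F is higher.

Primer F, 66°C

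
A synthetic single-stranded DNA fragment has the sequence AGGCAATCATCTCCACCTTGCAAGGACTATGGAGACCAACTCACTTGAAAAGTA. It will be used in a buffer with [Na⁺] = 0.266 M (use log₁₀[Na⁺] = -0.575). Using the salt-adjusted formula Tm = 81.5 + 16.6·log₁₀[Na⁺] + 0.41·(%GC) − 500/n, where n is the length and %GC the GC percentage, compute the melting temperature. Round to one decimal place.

Length n = 54. C=14, A=19, G=10, T=11
G+C = 24, so %GC = 24/54 × 100 = 44.444%
Salt term: 16.6 × (-0.575) = -9.545
GC term: 0.41 × 44.444 = 18.222; length term: −500/54 = −9.259
Tm = 81.5 + (-9.545) + 18.222 − 9.259 = 80.918 → 80.9°C

80.9°C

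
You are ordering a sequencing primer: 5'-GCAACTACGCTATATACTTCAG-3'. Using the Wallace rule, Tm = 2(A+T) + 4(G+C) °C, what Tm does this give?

62°C

Scanning the sequence gives G=3, C=6, A=7, T=6.
AT pairs contribute 13, GC pairs contribute 9.
Tm = 2×13 + 4×9 = 62°C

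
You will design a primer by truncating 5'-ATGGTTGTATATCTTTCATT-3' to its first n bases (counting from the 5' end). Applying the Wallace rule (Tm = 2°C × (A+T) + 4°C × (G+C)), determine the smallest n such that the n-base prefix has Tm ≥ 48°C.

First 18 bases: ATGGTTGTATATCTTTCA → Tm = 46°C (< 48°C)
First 19 bases: ATGGTTGTATATCTTTCAT → Tm = 48°C (≥ 48°C)
Each additional base adds 2°C (A/T) or 4°C (G/C), so Tm is non-decreasing in n; n = 19 is the first length to reach 48°C.

n = 19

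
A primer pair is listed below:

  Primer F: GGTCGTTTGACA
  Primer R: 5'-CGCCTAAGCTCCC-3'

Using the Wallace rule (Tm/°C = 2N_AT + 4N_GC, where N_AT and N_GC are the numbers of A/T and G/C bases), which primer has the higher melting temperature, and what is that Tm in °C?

Primer R, 44°C

Primer F: A+T=6, G+C=6 → Tm = 2(6)+4(6) = 36°C
Primer R: A+T=4, G+C=9 → Tm = 2(4)+4(9) = 44°C
36°C vs 44°C → primer R is higher.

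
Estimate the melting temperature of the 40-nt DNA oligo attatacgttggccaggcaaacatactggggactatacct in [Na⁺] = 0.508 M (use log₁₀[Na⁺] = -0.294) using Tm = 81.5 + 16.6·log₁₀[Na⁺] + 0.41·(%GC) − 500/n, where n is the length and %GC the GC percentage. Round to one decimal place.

Length n = 40. A=12, C=9, G=9, T=10
G+C = 18, so %GC = 18/40 × 100 = 45%
Salt term: 16.6 × (-0.294) = -4.88
GC term: 0.41 × 45 = 18.45; length term: −500/40 = −12.5
Tm = 81.5 + (-4.88) + 18.45 − 12.5 = 82.57 → 82.6°C

82.6°C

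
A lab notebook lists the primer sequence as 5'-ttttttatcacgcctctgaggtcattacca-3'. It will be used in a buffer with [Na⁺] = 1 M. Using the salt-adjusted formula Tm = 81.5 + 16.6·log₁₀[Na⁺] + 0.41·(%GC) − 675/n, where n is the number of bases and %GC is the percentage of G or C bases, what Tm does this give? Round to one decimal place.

75.4°C

Length n = 30. T=12, C=8, A=6, G=4
G+C = 12, so %GC = 12/30 × 100 = 40%
Salt term: 16.6 × (0) = 0
GC term: 0.41 × 40 = 16.4; length term: −675/30 = −22.5
Tm = 81.5 + (0) + 16.4 − 22.5 = 75.4 → 75.4°C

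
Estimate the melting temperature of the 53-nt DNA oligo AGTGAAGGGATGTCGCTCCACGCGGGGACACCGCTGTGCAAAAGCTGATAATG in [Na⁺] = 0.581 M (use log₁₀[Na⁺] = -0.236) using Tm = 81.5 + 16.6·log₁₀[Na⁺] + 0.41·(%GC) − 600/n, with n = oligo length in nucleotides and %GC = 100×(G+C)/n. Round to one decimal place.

Length n = 53. Base counts: C=12, A=14, T=9, G=18
G+C = 30, so %GC = 30/53 × 100 = 56.604%
Salt term: 16.6 × (-0.236) = -3.918
GC term: 0.41 × 56.604 = 23.208; length term: −600/53 = −11.321
Tm = 81.5 + (-3.918) + 23.208 − 11.321 = 89.469 → 89.5°C

89.5°C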